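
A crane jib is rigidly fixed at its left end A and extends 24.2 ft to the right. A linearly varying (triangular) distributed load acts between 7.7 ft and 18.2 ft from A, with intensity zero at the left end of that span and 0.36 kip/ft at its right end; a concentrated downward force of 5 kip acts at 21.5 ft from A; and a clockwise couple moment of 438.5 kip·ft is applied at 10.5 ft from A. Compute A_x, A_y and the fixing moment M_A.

A_x = 0, A_y = 6.890 kip, M_A = 573.8 kip·ft

Resultant of the triangular load: ½ × 0.36 × 10.5 = 1.89 kip, acting at 14.7 ft from A (one-third of the span from the peak).
ΣF_x = 0: A_x = 0.
ΣF_y = 0: A_y − ½·0.36·10.5 − 5 = 0 → A_y = 6.890 kip.
ΣM about A: M_A − (½·0.36·10.5)·14.7 − 5·21.5 − 438.5 = 0 → M_A = 573.8 kip·ft.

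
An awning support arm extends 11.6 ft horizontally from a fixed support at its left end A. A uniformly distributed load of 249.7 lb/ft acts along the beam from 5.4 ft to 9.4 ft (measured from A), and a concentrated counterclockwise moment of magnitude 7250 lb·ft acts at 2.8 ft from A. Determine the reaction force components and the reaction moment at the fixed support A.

A_x = 0, A_y = 998.8 lb, M_A = 141.1 lb·ft

Resultant of the distributed load: 249.7 × 4 = 998.8 lb at 7.4 ft from A.
ΣF_x = 0: A_x = 0.
ΣF_y = 0: A_y − 249.7·4 = 0 → A_y = 998.8 lb.
ΣM about A: M_A − (249.7·4)·7.4 + 7250 = 0 → M_A = 141.1 lb·ft.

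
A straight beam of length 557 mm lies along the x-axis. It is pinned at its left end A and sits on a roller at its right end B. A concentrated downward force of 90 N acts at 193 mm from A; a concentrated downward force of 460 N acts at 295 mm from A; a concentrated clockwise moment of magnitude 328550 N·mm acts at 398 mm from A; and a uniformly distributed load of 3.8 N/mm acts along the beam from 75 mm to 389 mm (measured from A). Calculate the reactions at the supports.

A_x = 0, A_y = 381.5 N, B_y = 1362 N

Resultant of the distributed load: 3.8 × 314 = 1193.2 N at 232 mm from A.
Moments about A: B_y·557 − 90·193 − 460·295 − 328550 − (3.8·314)·232 = 0 → B_y = 758442.4/557 = 1361.66 ≈ 1362 N.
ΣF_y = 0: A_y + 1361.66 − 90 − 460 − 3.8·314 = 0 → A_y = 381.5 N.
ΣF_x = 0: no horizontal applied forces, so A_x = 0.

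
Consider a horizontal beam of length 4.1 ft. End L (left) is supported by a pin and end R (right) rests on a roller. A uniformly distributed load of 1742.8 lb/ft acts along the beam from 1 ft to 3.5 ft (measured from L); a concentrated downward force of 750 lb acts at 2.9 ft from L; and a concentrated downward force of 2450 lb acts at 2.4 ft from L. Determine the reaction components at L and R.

Resultant of the distributed load: 1742.8 × 2.5 = 4357 lb at 2.25 ft from L.
Moments about L: R_y·4.1 − (1742.8·2.5)·2.25 − 750·2.9 − 2450·2.4 = 0 → R_y = 17858.25/4.1 = 4355.67 ≈ 4356 lb.
ΣF_y = 0: L_y + 4355.67 − 1742.8·2.5 − 750 − 2450 = 0 → L_y = 3201 lb.
ΣF_x = 0: no horizontal applied forces, so L_x = 0.

L_x = 0, L_y = 3201 lb, R_y = 4356 lb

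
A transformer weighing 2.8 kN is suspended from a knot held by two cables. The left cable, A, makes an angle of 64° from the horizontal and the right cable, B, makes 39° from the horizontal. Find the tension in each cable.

ΣF_x = 0: −T_A·cos64° + T_B·cos39° = 0 → T_B = 0.564078·T_A.
ΣF_y = 0: T_A·sin64° + T_B·sin39° = 2.8.
Substitute: T_A·(0.898794 + 0.564078·0.62932) = 2.8 → T_A = 2.23325 ≈ 2.233 kN.
Then T_B = 0.564078 × 2.23325 = 1.260 kN.

T_A = 2.233 kN, T_B = 1.260 kN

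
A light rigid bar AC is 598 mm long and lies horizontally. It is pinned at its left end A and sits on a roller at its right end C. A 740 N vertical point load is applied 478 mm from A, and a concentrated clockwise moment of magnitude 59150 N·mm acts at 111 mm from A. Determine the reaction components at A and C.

Taking moments about A: C_y·598 − 740·478 − 59150 = 0 → C_y = 412870/598 = 690.418 ≈ 690.4 N.
ΣF_y = 0: A_y + 690.418 − 740 = 0 → A_y = 49.58 N.
ΣF_x = 0: no horizontal applied forces, so A_x = 0.

A_x = 0, A_y = 49.58 N, C_y = 690.4 N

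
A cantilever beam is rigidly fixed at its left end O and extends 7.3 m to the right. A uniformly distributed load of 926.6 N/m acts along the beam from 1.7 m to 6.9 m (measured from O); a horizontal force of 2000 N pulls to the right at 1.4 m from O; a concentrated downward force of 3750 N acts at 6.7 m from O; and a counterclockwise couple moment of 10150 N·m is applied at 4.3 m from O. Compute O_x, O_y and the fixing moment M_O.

Resultant of the distributed load: 926.6 × 5.2 = 4818.32 N at 4.3 m from O.
ΣF_x = 0: O_x + 2000 = 0 → O_x = -2000 N.
ΣF_y = 0: O_y − 926.6·5.2 − 3750 = 0 → O_y = 8568 N.
ΣM about O: M_O − (926.6·5.2)·4.3 − 3750·6.7 + 10150 = 0 → M_O = 35690 N·m.

O_x = -2000 N, O_y = 8568 N, M_O = 35690 N·m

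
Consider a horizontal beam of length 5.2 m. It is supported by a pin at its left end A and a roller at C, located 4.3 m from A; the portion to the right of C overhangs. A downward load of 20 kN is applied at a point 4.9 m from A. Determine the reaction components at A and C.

ΣM about A: C_y·4.3 − 20·4.9 = 0 → C_y = 98/4.3 = 22.7907 ≈ 22.79 kN.
ΣF_y = 0: A_y + 22.7907 − 20 = 0 → A_y = -2.791 kN.
ΣF_x = 0: no horizontal applied forces, so A_x = 0.

A_x = 0, A_y = -2.791 kN, C_y = 22.79 kN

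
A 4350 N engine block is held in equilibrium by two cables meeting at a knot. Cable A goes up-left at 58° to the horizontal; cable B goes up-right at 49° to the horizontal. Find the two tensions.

ΣF_x = 0: −T_A·cos58° + T_B·cos49° = 0 → T_B = 0.807731·T_A.
ΣF_y = 0: T_A·sin58° + T_B·sin49° = 4350.
Substitute: T_A·(0.848048 + 0.807731·0.75471) = 4350 → T_A = 2984.25 ≈ 2984 N.
Then T_B = 0.807731 × 2984.25 = 2410 N.

T_A = 2984 N, T_B = 2410 N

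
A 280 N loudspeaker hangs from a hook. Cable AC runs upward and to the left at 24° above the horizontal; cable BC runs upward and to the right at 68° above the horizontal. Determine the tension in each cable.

ΣF_x = 0: −T_AC·cos24° + T_BC·cos68° = 0 → T_BC = 2.43868·T_AC.
ΣF_y = 0: T_AC·sin24° + T_BC·sin68° = 280.
Substitute: T_AC·(0.406737 + 2.43868·0.927184) = 280 → T_AC = 104.954 ≈ 105.0 N.
Then T_BC = 2.43868 × 104.954 = 255.9 N.

T_AC = 105.0 N, T_BC = 255.9 N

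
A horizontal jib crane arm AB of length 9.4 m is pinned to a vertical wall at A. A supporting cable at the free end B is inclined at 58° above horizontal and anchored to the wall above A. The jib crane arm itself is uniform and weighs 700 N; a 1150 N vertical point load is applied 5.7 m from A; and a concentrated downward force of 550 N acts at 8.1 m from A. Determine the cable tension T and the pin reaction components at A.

T = 1794 N, A_x = 950.6 N, A_y = 878.7 N

ΣM about A: T·sin58°·9.4 − 700·4.7 − 1150·5.7 − 550·8.1 = 0 → T = 14300/(9.4·0.848048) = 1793.86 ≈ 1794 N.
ΣF_x = 0: A_x − T·cos58° = 0 → A_x = 1793.86 × 0.529919 = 950.6 N.
ΣF_y = 0: A_y + T·sin58° − 700 − 1150 − 550 = 0 → A_y = 2400 − 1793.86 × 0.848048 = 878.7 N.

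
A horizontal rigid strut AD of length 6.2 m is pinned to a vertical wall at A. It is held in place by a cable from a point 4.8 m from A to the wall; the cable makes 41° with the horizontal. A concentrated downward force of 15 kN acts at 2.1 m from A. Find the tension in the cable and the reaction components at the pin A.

ΣM about A: T·sin41°·4.8 − 15·2.1 = 0 → T = 31.5/(4.8·0.656059) = 10.0029 ≈ 10.00 kN.
ΣF_x = 0: A_x − T·cos41° = 0 → A_x = 10.0029 × 0.75471 = 7.549 kN.
ΣF_y = 0: A_y + T·sin41° − 15 = 0 → A_y = 15 − 10.0029 × 0.656059 = 8.438 kN.

T = 10.00 kN, A_x = 7.549 kN, A_y = 8.438 kN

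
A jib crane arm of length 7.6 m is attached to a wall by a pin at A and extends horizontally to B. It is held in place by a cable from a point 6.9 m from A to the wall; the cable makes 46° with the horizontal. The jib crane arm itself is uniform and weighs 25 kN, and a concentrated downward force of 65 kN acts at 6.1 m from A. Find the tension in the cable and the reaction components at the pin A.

ΣM about A: T·sin46°·6.9 − 25·3.8 − 65·6.1 = 0 → T = 491.5/(6.9·0.71934) = 99.0239 ≈ 99.02 kN.
ΣF_x = 0: A_x − T·cos46° = 0 → A_x = 99.0239 × 0.694658 = 68.79 kN.
ΣF_y = 0: A_y + T·sin46° − 25 − 65 = 0 → A_y = 90 − 99.0239 × 0.71934 = 18.77 kN.

T = 99.02 kN, A_x = 68.79 kN, A_y = 18.77 kN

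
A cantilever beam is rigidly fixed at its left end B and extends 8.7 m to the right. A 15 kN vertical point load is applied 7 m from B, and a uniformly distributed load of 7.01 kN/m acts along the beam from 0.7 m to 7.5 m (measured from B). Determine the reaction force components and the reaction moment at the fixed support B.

B_x = 0, B_y = 62.67 kN, M_B = 300.4 kN·m

Resultant of the distributed load: 7.01 × 6.8 = 47.668 kN at 4.1 m from B.
ΣF_x = 0: B_x = 0.
ΣF_y = 0: B_y − 15 − 7.01·6.8 = 0 → B_y = 62.67 kN.
ΣM about B: M_B − 15·7 − (7.01·6.8)·4.1 = 0 → M_B = 300.4 kN·m.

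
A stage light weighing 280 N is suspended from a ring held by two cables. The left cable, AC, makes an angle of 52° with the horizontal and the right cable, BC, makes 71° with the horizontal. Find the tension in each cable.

T_AC = 108.7 N, T_BC = 205.5 N

ΣF_x = 0: −T_AC·cos52° + T_BC·cos71° = 0 → T_BC = 1.89104·T_AC.
ΣF_y = 0: T_AC·sin52° + T_BC·sin71° = 280.
Substitute: T_AC·(0.788011 + 1.89104·0.945519) = 280 → T_AC = 108.695 ≈ 108.7 N.
Then T_BC = 1.89104 × 108.695 = 205.5 N.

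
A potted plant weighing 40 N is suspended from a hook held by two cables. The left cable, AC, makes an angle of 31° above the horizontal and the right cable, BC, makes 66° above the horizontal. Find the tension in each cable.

T_AC = 16.39 N, T_BC = 34.54 N

ΣF_x = 0: −T_AC·cos31° + T_BC·cos66° = 0 → T_BC = 2.10743·T_AC.
ΣF_y = 0: T_AC·sin31° + T_BC·sin66° = 40.
Substitute: T_AC·(0.515038 + 2.10743·0.913545) = 40 → T_AC = 16.3916 ≈ 16.39 N.
Then T_BC = 2.10743 × 16.3916 = 34.54 N.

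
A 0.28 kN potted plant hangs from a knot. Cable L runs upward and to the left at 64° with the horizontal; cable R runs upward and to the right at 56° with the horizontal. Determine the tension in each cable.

T_L = 0.1808 kN, T_R = 0.1417 kN

ΣF_x = 0: −T_L·cos64° + T_R·cos56° = 0 → T_R = 0.783935·T_L.
ΣF_y = 0: T_L·sin64° + T_R·sin56° = 0.28.
Substitute: T_L·(0.898794 + 0.783935·0.829038) = 0.28 → T_L = 0.180796 ≈ 0.1808 kN.
Then T_R = 0.783935 × 0.180796 = 0.1417 kN.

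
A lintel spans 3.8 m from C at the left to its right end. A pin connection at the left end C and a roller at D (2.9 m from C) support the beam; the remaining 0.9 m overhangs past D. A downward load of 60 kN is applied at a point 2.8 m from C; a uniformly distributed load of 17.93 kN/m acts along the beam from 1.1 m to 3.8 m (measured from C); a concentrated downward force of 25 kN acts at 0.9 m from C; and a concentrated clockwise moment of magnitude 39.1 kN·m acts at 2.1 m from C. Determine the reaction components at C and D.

C_x = 0, C_y = 13.34 kN, D_y = 120.1 kN

Resultant of the distributed load: 17.93 × 2.7 = 48.411 kN at 2.45 m from C.
ΣM about C: D_y·2.9 − 60·2.8 − (17.93·2.7)·2.45 − 25·0.9 − 39.1 = 0 → D_y = 348.20695/2.9 = 120.071 ≈ 120.1 kN.
ΣF_y = 0: C_y + 120.071 − 60 − 17.93·2.7 − 25 = 0 → C_y = 13.34 kN.
ΣF_x = 0: no horizontal applied forces, so C_x = 0.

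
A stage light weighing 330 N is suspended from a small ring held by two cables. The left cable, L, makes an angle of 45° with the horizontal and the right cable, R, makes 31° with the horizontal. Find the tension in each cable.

ΣF_x = 0: −T_L·cos45° + T_R·cos31° = 0 → T_R = 0.824934·T_L.
ΣF_y = 0: T_L·sin45° + T_R·sin31° = 330.
Substitute: T_L·(0.707107 + 0.824934·0.515038) = 330 → T_L = 291.525 ≈ 291.5 N.
Then T_R = 0.824934 × 291.525 = 240.5 N.

T_L = 291.5 N, T_R = 240.5 N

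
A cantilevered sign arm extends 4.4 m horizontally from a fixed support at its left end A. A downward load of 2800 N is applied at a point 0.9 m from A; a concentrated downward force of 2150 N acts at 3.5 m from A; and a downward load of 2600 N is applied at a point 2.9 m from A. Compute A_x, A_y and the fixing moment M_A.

A_x = 0, A_y = 7550 N, M_A = 17580 N·m

ΣF_x = 0: A_x = 0.
ΣF_y = 0: A_y − 2800 − 2150 − 2600 = 0 → A_y = 7550 N.
ΣM about A: M_A − 2800·0.9 − 2150·3.5 − 2600·2.9 = 0 → M_A = 17580 N·m.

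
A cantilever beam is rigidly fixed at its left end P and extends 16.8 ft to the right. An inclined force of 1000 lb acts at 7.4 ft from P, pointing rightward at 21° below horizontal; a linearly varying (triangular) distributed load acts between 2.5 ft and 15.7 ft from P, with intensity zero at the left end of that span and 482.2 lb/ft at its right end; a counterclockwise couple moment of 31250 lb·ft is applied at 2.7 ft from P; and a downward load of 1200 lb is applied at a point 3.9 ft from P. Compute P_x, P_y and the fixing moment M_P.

P_x = -933.6 lb, P_y = 4741 lb, M_P = 12040 lb·ft

Resultant of the triangular load: ½ × 482.2 × 13.2 = 3182.52 lb, acting at 11.3 ft from P (one-third of the span from the peak).
ΣF_x = 0: P_x + 1000·cos21° = 0 → P_x = -933.6 lb.
ΣF_y = 0: P_y − 1000·sin21° − ½·482.2·13.2 − 1200 = 0 → P_y = 4741 lb.
ΣM about P: M_P − 1000·sin21°·7.4 − (½·482.2·13.2)·11.3 + 31250 − 1200·3.9 = 0 → M_P = 12040 lb·ft.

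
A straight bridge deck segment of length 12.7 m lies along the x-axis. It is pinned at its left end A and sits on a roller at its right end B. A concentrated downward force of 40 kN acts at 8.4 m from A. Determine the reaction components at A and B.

A_x = 0, A_y = 13.54 kN, B_y = 26.46 kN

Taking moments about A: B_y·12.7 − 40·8.4 = 0 → B_y = 336/12.7 = 26.4567 ≈ 26.46 kN.
ΣF_y = 0: A_y + 26.4567 − 40 = 0 → A_y = 13.54 kN.
ΣF_x = 0: no horizontal applied forces, so A_x = 0.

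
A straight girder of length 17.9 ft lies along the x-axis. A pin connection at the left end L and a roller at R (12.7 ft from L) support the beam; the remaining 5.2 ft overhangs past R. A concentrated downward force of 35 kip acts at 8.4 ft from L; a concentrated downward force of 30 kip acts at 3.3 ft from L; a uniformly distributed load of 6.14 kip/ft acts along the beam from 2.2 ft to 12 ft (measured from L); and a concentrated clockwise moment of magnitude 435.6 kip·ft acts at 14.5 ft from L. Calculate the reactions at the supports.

Resultant of the distributed load: 6.14 × 9.8 = 60.172 kip at 7.1 ft from L.
Moments about L: R_y·12.7 − 35·8.4 − 30·3.3 − (6.14·9.8)·7.1 − 435.6 = 0 → R_y = 1255.8212/12.7 = 98.8836 ≈ 98.88 kip.
ΣF_y = 0: L_y + 98.8836 − 35 − 30 − 6.14·9.8 = 0 → L_y = 26.29 kip.
ΣF_x = 0: no horizontal applied forces, so L_x = 0.

L_x = 0, L_y = 26.29 kip, R_y = 98.88 kip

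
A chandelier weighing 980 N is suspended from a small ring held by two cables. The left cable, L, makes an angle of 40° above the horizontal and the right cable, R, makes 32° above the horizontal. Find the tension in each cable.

ΣF_x = 0: −T_L·cos40° + T_R·cos32° = 0 → T_R = 0.903303·T_L.
ΣF_y = 0: T_L·sin40° + T_R·sin32° = 980.
Substitute: T_L·(0.642788 + 0.903303·0.529919) = 980 → T_L = 873.857 ≈ 873.9 N.
Then T_R = 0.903303 × 873.857 = 789.4 N.

T_L = 873.9 N, T_R = 789.4 N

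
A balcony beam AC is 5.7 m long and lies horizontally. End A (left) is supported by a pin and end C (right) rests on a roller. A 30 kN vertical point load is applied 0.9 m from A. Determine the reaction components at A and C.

ΣM about A: C_y·5.7 − 30·0.9 = 0 → C_y = 27/5.7 = 4.73684 ≈ 4.737 kN.
ΣF_y = 0: A_y + 4.73684 − 30 = 0 → A_y = 25.26 kN.
ΣF_x = 0: no horizontal applied forces, so A_x = 0.

A_x = 0, A_y = 25.26 kN, C_y = 4.737 kN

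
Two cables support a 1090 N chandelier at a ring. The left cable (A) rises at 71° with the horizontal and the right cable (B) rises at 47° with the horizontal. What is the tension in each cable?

ΣF_x = 0: −T_A·cos71° + T_B·cos47° = 0 → T_B = 0.477374·T_A.
ΣF_y = 0: T_A·sin71° + T_B·sin47° = 1090.
Substitute: T_A·(0.945519 + 0.477374·0.731354) = 1090 → T_A = 841.927 ≈ 841.9 N.
Then T_B = 0.477374 × 841.927 = 401.9 N.

T_A = 841.9 N, T_B = 401.9 N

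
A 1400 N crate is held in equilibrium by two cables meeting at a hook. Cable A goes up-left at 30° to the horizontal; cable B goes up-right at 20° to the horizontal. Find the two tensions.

ΣF_x = 0: −T_A·cos30° + T_B·cos20° = 0 → T_B = 0.921605·T_A.
ΣF_y = 0: T_A·sin30° + T_B·sin20° = 1400.
Substitute: T_A·(0.5 + 0.921605·0.34202) = 1400 → T_A = 1717.35 ≈ 1717 N.
Then T_B = 0.921605 × 1717.35 = 1583 N.

T_A = 1717 N, T_B = 1583 N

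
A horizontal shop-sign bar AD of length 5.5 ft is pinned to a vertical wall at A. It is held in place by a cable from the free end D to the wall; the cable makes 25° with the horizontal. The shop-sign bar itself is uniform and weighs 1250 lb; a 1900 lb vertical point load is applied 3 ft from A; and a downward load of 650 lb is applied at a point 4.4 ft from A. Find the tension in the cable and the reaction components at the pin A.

ΣM about A: T·sin25°·5.5 − 1250·2.75 − 1900·3 − 650·4.4 = 0 → T = 11997.5/(5.5·0.422618) = 5161.55 ≈ 5162 lb.
ΣF_x = 0: A_x − T·cos25° = 0 → A_x = 5161.55 × 0.906308 = 4678 lb.
ΣF_y = 0: A_y + T·sin25° − 1250 − 1900 − 650 = 0 → A_y = 3800 − 5161.55 × 0.422618 = 1619 lb.

T = 5162 lb, A_x = 4678 lb, A_y = 1619 lb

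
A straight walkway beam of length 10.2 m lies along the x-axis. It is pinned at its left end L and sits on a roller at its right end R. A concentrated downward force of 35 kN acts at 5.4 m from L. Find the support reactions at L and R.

Moments about L: R_y·10.2 − 35·5.4 = 0 → R_y = 189/10.2 = 18.5294 ≈ 18.53 kN.
ΣF_y = 0: L_y + 18.5294 − 35 = 0 → L_y = 16.47 kN.
ΣF_x = 0: no horizontal applied forces, so L_x = 0.

L_x = 0, L_y = 16.47 kN, R_y = 18.53 kN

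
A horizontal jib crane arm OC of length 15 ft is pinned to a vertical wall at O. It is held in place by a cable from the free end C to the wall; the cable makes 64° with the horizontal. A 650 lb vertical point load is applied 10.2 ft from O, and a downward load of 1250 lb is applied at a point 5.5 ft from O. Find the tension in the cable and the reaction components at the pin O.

T = 1002 lb, O_x = 439.1 lb, O_y = 999.7 lb

ΣM about O: T·sin64°·15 − 650·10.2 − 1250·5.5 = 0 → T = 13505/(15·0.898794) = 1001.71 ≈ 1002 lb.
ΣF_x = 0: O_x − T·cos64° = 0 → O_x = 1001.71 × 0.438371 = 439.1 lb.
ΣF_y = 0: O_y + T·sin64° − 650 − 1250 = 0 → O_y = 1900 − 1001.71 × 0.898794 = 999.7 lb.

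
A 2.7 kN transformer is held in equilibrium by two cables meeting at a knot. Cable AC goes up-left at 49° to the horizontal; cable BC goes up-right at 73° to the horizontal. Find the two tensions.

ΣF_x = 0: −T_AC·cos49° + T_BC·cos73° = 0 → T_BC = 2.24392·T_AC.
ΣF_y = 0: T_AC·sin49° + T_BC·sin73° = 2.7.
Substitute: T_AC·(0.75471 + 2.24392·0.956305) = 2.7 → T_AC = 0.930848 ≈ 0.9308 kN.
Then T_BC = 2.24392 × 0.930848 = 2.089 kN.

T_AC = 0.9308 kN, T_BC = 2.089 kN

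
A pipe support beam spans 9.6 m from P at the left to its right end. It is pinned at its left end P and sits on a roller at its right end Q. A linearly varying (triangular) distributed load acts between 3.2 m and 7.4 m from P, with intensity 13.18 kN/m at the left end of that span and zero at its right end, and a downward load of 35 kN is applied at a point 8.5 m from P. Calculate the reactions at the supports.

P_x = 0, P_y = 18.43 kN, Q_y = 44.25 kN

Resultant of the triangular load: ½ × 13.18 × 4.2 = 27.678 kN, acting at 4.6 m from P (one-third of the span from the peak).
Taking moments about P: Q_y·9.6 − (½·13.18·4.2)·4.6 − 35·8.5 = 0 → Q_y = 424.8188/9.6 = 44.252 ≈ 44.25 kN.
ΣF_y = 0: P_y + 44.252 − ½·13.18·4.2 − 35 = 0 → P_y = 18.43 kN.
ΣF_x = 0: no horizontal applied forces, so P_x = 0.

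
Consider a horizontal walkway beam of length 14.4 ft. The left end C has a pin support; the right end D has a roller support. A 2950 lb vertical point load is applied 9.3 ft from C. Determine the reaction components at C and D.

C_x = 0, C_y = 1045 lb, D_y = 1905 lb

Taking moments about C: D_y·14.4 − 2950·9.3 = 0 → D_y = 27435/14.4 = 1905.21 ≈ 1905 lb.
ΣF_y = 0: C_y + 1905.21 − 2950 = 0 → C_y = 1045 lb.
ΣF_x = 0: no horizontal applied forces, so C_x = 0.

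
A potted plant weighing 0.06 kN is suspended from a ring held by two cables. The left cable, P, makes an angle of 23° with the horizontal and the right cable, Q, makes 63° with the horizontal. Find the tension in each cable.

T_P = 0.02731 kN, T_Q = 0.05537 kN

ΣF_x = 0: −T_P·cos23° + T_Q·cos63° = 0 → T_Q = 2.02759·T_P.
ΣF_y = 0: T_P·sin23° + T_Q·sin63° = 0.06.
Substitute: T_P·(0.390731 + 2.02759·0.891007) = 0.06 → T_P = 0.0273059 ≈ 0.02731 kN.
Then T_Q = 2.02759 × 0.0273059 = 0.05537 kN.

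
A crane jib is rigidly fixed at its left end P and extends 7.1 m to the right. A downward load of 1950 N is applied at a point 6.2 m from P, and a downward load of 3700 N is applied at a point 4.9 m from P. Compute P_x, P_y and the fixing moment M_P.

ΣF_x = 0: P_x = 0.
ΣF_y = 0: P_y − 1950 − 3700 = 0 → P_y = 5650 N.
ΣM about P: M_P − 1950·6.2 − 3700·4.9 = 0 → M_P = 30220 N·m.

P_x = 0, P_y = 5650 N, M_P = 30220 N·m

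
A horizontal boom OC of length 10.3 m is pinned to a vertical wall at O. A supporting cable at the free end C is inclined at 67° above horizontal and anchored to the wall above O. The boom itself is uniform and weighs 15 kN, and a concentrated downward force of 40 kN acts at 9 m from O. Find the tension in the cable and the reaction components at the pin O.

T = 46.12 kN, O_x = 18.02 kN, O_y = 12.55 kN

ΣM about O: T·sin67°·10.3 − 15·5.15 − 40·9 = 0 → T = 437.25/(10.3·0.920505) = 46.1176 ≈ 46.12 kN.
ΣF_x = 0: O_x − T·cos67° = 0 → O_x = 46.1176 × 0.390731 = 18.02 kN.
ΣF_y = 0: O_y + T·sin67° − 15 − 40 = 0 → O_y = 55 − 46.1176 × 0.920505 = 12.55 kN.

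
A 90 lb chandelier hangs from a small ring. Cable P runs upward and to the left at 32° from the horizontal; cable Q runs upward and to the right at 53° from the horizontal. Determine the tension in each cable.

T_P = 54.37 lb, T_Q = 76.62 lb

ΣF_x = 0: −T_P·cos32° + T_Q·cos53° = 0 → T_Q = 1.40915·T_P.
ΣF_y = 0: T_P·sin32° + T_Q·sin53° = 90.
Substitute: T_P·(0.529919 + 1.40915·0.798636) = 90 → T_P = 54.3703 ≈ 54.37 lb.
Then T_Q = 1.40915 × 54.3703 = 76.62 lb.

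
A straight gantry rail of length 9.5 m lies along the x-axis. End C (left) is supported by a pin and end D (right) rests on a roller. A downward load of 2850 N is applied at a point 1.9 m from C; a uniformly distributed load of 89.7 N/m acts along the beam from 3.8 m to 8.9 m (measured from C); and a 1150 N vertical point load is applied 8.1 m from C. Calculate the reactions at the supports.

Resultant of the distributed load: 89.7 × 5.1 = 457.47 N at 6.35 m from C.
ΣM about C: D_y·9.5 − 2850·1.9 − (89.7·5.1)·6.35 − 1150·8.1 = 0 → D_y = 17634.9345/9.5 = 1856.31 ≈ 1856 N.
ΣF_y = 0: C_y + 1856.31 − 2850 − 89.7·5.1 − 1150 = 0 → C_y = 2601 N.
ΣF_x = 0: no horizontal applied forces, so C_x = 0.

C_x = 0, C_y = 2601 N, D_y = 1856 N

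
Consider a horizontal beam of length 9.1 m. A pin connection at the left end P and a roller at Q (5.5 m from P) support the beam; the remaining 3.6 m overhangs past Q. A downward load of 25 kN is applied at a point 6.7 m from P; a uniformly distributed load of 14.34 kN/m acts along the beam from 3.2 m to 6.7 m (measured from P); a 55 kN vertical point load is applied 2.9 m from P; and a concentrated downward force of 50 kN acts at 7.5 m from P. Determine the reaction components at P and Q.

Resultant of the distributed load: 14.34 × 3.5 = 50.19 kN at 4.95 m from P.
ΣM about P: Q_y·5.5 − 25·6.7 − (14.34·3.5)·4.95 − 55·2.9 − 50·7.5 = 0 → Q_y = 950.4405/5.5 = 172.807 ≈ 172.8 kN.
ΣF_y = 0: P_y + 172.807 − 25 − 14.34·3.5 − 55 − 50 = 0 → P_y = 7.383 kN.
ΣF_x = 0: no horizontal applied forces, so P_x = 0.

P_x = 0, P_y = 7.383 kN, Q_y = 172.8 kN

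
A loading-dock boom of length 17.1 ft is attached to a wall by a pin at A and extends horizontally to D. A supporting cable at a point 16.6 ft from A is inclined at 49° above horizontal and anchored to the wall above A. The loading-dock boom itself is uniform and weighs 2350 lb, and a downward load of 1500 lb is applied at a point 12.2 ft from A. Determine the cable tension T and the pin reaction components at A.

T = 3064 lb, A_x = 2010 lb, A_y = 1537 lb

ΣM about A: T·sin49°·16.6 − 2350·8.55 − 1500·12.2 = 0 → T = 38392.5/(16.6·0.75471) = 3064.49 ≈ 3064 lb.
ΣF_x = 0: A_x − T·cos49° = 0 → A_x = 3064.49 × 0.656059 = 2010 lb.
ΣF_y = 0: A_y + T·sin49° − 2350 − 1500 = 0 → A_y = 3850 − 3064.49 × 0.75471 = 1537 lb.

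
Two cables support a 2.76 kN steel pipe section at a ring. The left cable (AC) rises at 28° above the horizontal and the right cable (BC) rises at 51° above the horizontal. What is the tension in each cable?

T_AC = 1.769 kN, T_BC = 2.483 kN

ΣF_x = 0: −T_AC·cos28° + T_BC·cos51° = 0 → T_BC = 1.40302·T_AC.
ΣF_y = 0: T_AC·sin28° + T_BC·sin51° = 2.76.
Substitute: T_AC·(0.469472 + 1.40302·0.777146) = 2.76 → T_AC = 1.76943 ≈ 1.769 kN.
Then T_BC = 1.40302 × 1.76943 = 2.483 kN.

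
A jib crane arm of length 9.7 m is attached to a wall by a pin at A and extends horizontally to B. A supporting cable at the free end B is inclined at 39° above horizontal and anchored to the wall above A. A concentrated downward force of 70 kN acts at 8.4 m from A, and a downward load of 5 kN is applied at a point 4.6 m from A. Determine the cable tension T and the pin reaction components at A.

T = 100.1 kN, A_x = 77.79 kN, A_y = 12.01 kN

ΣM about A: T·sin39°·9.7 − 70·8.4 − 5·4.6 = 0 → T = 611/(9.7·0.62932) = 100.092 ≈ 100.1 kN.
ΣF_x = 0: A_x − T·cos39° = 0 → A_x = 100.092 × 0.777146 = 77.79 kN.
ΣF_y = 0: A_y + T·sin39° − 70 − 5 = 0 → A_y = 75 − 100.092 × 0.62932 = 12.01 kN.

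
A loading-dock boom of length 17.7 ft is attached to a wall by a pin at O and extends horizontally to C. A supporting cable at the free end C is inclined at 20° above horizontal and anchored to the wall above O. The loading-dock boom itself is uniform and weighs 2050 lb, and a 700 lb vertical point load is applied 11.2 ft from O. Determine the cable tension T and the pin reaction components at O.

T = 4292 lb, O_x = 4033 lb, O_y = 1282 lb

ΣM about O: T·sin20°·17.7 − 2050·8.85 − 700·11.2 = 0 → T = 25982.5/(17.7·0.34202) = 4291.96 ≈ 4292 lb.
ΣF_x = 0: O_x − T·cos20° = 0 → O_x = 4291.96 × 0.939693 = 4033 lb.
ΣF_y = 0: O_y + T·sin20° − 2050 − 700 = 0 → O_y = 2750 − 4291.96 × 0.34202 = 1282 lb.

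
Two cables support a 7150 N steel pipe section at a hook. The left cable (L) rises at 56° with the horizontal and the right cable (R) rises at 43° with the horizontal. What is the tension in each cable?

ΣF_x = 0: −T_L·cos56° + T_R·cos43° = 0 → T_R = 0.7646·T_L.
ΣF_y = 0: T_L·sin56° + T_R·sin43° = 7150.
Substitute: T_L·(0.829038 + 0.7646·0.681998) = 7150 → T_L = 5294.36 ≈ 5294 N.
Then T_R = 0.7646 × 5294.36 = 4048 N.

T_L = 5294 N, T_R = 4048 N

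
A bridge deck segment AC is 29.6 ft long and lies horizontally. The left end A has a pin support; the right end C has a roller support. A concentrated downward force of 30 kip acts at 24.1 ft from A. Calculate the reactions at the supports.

Moments about A: C_y·29.6 − 30·24.1 = 0 → C_y = 723/29.6 = 24.4257 ≈ 24.43 kip.
ΣF_y = 0: A_y + 24.4257 − 30 = 0 → A_y = 5.574 kip.
ΣF_x = 0: no horizontal applied forces, so A_x = 0.

A_x = 0, A_y = 5.574 kip, C_y = 24.43 kip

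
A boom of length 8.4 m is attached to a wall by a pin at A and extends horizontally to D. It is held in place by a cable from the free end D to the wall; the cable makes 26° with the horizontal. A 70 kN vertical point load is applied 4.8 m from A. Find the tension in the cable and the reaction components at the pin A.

T = 91.25 kN, A_x = 82.01 kN, A_y = 30.00 kN

ΣM about A: T·sin26°·8.4 − 70·4.8 = 0 → T = 336/(8.4·0.438371) = 91.2469 ≈ 91.25 kN.
ΣF_x = 0: A_x − T·cos26° = 0 → A_x = 91.2469 × 0.898794 = 82.01 kN.
ΣF_y = 0: A_y + T·sin26° − 70 = 0 → A_y = 70 − 91.2469 × 0.438371 = 30.00 kN.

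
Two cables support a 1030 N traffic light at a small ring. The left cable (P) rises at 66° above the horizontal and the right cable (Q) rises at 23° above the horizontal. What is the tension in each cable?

T_P = 948.3 N, T_Q = 419.0 N

ΣF_x = 0: −T_P·cos66° + T_Q·cos23° = 0 → T_Q = 0.441863·T_P.
ΣF_y = 0: T_P·sin66° + T_Q·sin23° = 1030.
Substitute: T_P·(0.913545 + 0.441863·0.390731) = 1030 → T_P = 948.265 ≈ 948.3 N.
Then T_Q = 0.441863 × 948.265 = 419.0 N.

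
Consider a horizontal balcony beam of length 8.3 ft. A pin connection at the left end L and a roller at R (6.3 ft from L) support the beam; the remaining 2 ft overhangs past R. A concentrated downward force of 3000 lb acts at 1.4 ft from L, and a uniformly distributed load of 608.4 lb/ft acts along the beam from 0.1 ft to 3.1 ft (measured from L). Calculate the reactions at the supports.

L_x = 0, L_y = 3695 lb, R_y = 1130 lb

Resultant of the distributed load: 608.4 × 3 = 1825.2 lb at 1.6 ft from L.
ΣM about L: R_y·6.3 − 3000·1.4 − (608.4·3)·1.6 = 0 → R_y = 7120.32/6.3 = 1130.21 ≈ 1130 lb.
ΣF_y = 0: L_y + 1130.21 − 3000 − 608.4·3 = 0 → L_y = 3695 lb.
ΣF_x = 0: no horizontal applied forces, so L_x = 0.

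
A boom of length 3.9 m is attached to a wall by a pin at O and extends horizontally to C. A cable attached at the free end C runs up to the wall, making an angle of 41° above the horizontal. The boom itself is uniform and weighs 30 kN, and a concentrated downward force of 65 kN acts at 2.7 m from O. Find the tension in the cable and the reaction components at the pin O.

ΣM about O: T·sin41°·3.9 − 30·1.95 − 65·2.7 = 0 → T = 234/(3.9·0.656059) = 91.4552 ≈ 91.46 kN.
ΣF_x = 0: O_x − T·cos41° = 0 → O_x = 91.4552 × 0.75471 = 69.02 kN.
ΣF_y = 0: O_y + T·sin41° − 30 − 65 = 0 → O_y = 95 − 91.4552 × 0.656059 = 35.00 kN.

T = 91.46 kN, O_x = 69.02 kN, O_y = 35.00 kN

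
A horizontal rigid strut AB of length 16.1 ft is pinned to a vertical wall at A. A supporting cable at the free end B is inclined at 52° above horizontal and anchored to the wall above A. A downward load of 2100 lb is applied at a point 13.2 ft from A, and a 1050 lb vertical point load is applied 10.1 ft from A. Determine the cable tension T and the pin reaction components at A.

ΣM about A: T·sin52°·16.1 − 2100·13.2 − 1050·10.1 = 0 → T = 38325/(16.1·0.788011) = 3020.81 ≈ 3021 lb.
ΣF_x = 0: A_x − T·cos52° = 0 → A_x = 3020.81 × 0.615661 = 1860 lb.
ΣF_y = 0: A_y + T·sin52° − 2100 − 1050 = 0 → A_y = 3150 − 3020.81 × 0.788011 = 769.6 lb.

T = 3021 lb, A_x = 1860 lb, A_y = 769.6 lb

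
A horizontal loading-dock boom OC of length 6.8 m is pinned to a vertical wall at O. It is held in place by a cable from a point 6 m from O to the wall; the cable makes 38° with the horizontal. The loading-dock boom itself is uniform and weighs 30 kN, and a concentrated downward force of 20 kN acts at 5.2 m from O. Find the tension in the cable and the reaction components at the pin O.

ΣM about O: T·sin38°·6 − 30·3.4 − 20·5.2 = 0 → T = 206/(6·0.615661) = 55.7666 ≈ 55.77 kN.
ΣF_x = 0: O_x − T·cos38° = 0 → O_x = 55.7666 × 0.788011 = 43.94 kN.
ΣF_y = 0: O_y + T·sin38° − 30 − 20 = 0 → O_y = 50 − 55.7666 × 0.615661 = 15.67 kN.

T = 55.77 kN, O_x = 43.94 kN, O_y = 15.67 kN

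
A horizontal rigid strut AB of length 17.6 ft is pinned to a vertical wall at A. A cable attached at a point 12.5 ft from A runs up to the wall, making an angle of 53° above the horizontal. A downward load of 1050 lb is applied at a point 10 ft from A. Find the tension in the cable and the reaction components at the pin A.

ΣM about A: T·sin53°·12.5 − 1050·10 = 0 → T = 10500/(12.5·0.798636) = 1051.79 ≈ 1052 lb.
ΣF_x = 0: A_x − T·cos53° = 0 → A_x = 1051.79 × 0.601815 = 633.0 lb.
ΣF_y = 0: A_y + T·sin53° − 1050 = 0 → A_y = 1050 − 1051.79 × 0.798636 = 210.0 lb.

T = 1052 lb, A_x = 633.0 lb, A_y = 210.0 lb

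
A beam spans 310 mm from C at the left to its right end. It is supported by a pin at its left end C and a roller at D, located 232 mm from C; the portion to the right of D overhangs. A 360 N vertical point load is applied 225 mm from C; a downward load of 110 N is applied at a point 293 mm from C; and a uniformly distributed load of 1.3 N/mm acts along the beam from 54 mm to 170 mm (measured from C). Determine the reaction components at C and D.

Resultant of the distributed load: 1.3 × 116 = 150.8 N at 112 mm from C.
Taking moments about C: D_y·232 − 360·225 − 110·293 − (1.3·116)·112 = 0 → D_y = 130119.6/232 = 560.86 ≈ 560.9 N.
ΣF_y = 0: C_y + 560.86 − 360 − 110 − 1.3·116 = 0 → C_y = 59.94 N.
ΣF_x = 0: no horizontal applied forces, so C_x = 0.

C_x = 0, C_y = 59.94 N, D_y = 560.9 N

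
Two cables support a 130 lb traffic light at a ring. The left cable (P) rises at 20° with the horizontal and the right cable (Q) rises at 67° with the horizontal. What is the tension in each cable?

T_P = 50.86 lb, T_Q = 122.3 lb

ΣF_x = 0: −T_P·cos20° + T_Q·cos67° = 0 → T_Q = 2.40496·T_P.
ΣF_y = 0: T_P·sin20° + T_Q·sin67° = 130.
Substitute: T_P·(0.34202 + 2.40496·0.920505) = 130 → T_P = 50.8647 ≈ 50.86 lb.
Then T_Q = 2.40496 × 50.8647 = 122.3 lb.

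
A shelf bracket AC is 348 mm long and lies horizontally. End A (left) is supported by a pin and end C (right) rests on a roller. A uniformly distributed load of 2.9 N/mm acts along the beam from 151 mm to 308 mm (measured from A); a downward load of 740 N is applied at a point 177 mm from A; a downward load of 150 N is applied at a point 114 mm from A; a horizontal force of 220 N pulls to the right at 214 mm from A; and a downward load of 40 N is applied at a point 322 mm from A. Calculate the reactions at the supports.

A_x = -220.0 N, A_y = 622.5 N, C_y = 762.8 N

Resultant of the distributed load: 2.9 × 157 = 455.3 N at 229.5 mm from A.
ΣM about A: C_y·348 − (2.9·157)·229.5 − 740·177 − 150·114 − 40·322 = 0 → C_y = 265451.35/348 = 762.791 ≈ 762.8 N.
ΣF_y = 0: A_y + 762.791 − 2.9·157 − 740 − 150 − 40 = 0 → A_y = 622.5 N.
ΣF_x = 0: A_x + 220 = 0 → A_x = -220.0 N.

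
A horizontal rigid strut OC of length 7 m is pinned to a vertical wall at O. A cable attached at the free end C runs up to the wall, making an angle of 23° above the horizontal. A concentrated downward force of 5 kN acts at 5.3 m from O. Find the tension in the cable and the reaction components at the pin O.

ΣM about O: T·sin23°·7 − 5·5.3 = 0 → T = 26.5/(7·0.390731) = 9.6888 ≈ 9.689 kN.
ΣF_x = 0: O_x − T·cos23° = 0 → O_x = 9.6888 × 0.920505 = 8.919 kN.
ΣF_y = 0: O_y + T·sin23° − 5 = 0 → O_y = 5 − 9.6888 × 0.390731 = 1.214 kN.

T = 9.689 kN, O_x = 8.919 kN, O_y = 1.214 kN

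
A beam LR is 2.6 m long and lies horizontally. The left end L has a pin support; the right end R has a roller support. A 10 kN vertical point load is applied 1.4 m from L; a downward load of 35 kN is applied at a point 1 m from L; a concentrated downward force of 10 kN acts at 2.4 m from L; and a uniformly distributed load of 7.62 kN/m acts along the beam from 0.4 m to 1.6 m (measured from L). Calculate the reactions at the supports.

Resultant of the distributed load: 7.62 × 1.2 = 9.144 kN at 1 m from L.
ΣM about L: R_y·2.6 − 10·1.4 − 35·1 − 10·2.4 − (7.62·1.2)·1 = 0 → R_y = 82.144/2.6 = 31.5938 ≈ 31.59 kN.
ΣF_y = 0: L_y + 31.5938 − 10 − 35 − 10 − 7.62·1.2 = 0 → L_y = 32.55 kN.
ΣF_x = 0: no horizontal applied forces, so L_x = 0.

L_x = 0, L_y = 32.55 kN, R_y = 31.59 kN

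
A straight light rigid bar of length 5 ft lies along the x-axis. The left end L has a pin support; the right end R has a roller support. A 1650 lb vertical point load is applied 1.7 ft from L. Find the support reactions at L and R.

Moments about L: R_y·5 − 1650·1.7 = 0 → R_y = 2805/5 = 561.0 lb.
ΣF_y = 0: L_y + 561 − 1650 = 0 → L_y = 1089 lb.
ΣF_x = 0: no horizontal applied forces, so L_x = 0.

L_x = 0, L_y = 1089 lb, R_y = 561.0 lb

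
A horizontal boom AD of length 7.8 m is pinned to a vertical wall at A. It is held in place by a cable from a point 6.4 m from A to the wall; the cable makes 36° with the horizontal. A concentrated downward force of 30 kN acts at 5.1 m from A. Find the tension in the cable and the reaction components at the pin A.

T = 40.67 kN, A_x = 32.90 kN, A_y = 6.094 kN

ΣM about A: T·sin36°·6.4 − 30·5.1 = 0 → T = 153/(6.4·0.587785) = 40.6718 ≈ 40.67 kN.
ΣF_x = 0: A_x − T·cos36° = 0 → A_x = 40.6718 × 0.809017 = 32.90 kN.
ΣF_y = 0: A_y + T·sin36° − 30 = 0 → A_y = 30 − 40.6718 × 0.587785 = 6.094 kN.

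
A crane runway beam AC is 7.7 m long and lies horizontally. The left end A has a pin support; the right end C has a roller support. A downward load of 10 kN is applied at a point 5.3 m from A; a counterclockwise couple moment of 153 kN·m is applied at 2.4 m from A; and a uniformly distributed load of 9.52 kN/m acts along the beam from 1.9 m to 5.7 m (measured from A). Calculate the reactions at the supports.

A_x = 0, A_y = 41.31 kN, C_y = 4.866 kN

Resultant of the distributed load: 9.52 × 3.8 = 36.176 kN at 3.8 m from A.
Taking moments about A: C_y·7.7 − 10·5.3 + 153 − (9.52·3.8)·3.8 = 0 → C_y = 37.4688/7.7 = 4.86608 ≈ 4.866 kN.
ΣF_y = 0: A_y + 4.86608 − 10 − 9.52·3.8 = 0 → A_y = 41.31 kN.
ΣF_x = 0: no horizontal applied forces, so A_x = 0.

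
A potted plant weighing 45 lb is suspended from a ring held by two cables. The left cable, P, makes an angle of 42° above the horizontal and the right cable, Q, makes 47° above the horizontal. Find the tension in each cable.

T_P = 30.69 lb, T_Q = 33.45 lb

ΣF_x = 0: −T_P·cos42° + T_Q·cos47° = 0 → T_Q = 1.08966·T_P.
ΣF_y = 0: T_P·sin42° + T_Q·sin47° = 45.
Substitute: T_P·(0.669131 + 1.08966·0.731354) = 45 → T_P = 30.6946 ≈ 30.69 lb.
Then T_Q = 1.08966 × 30.6946 = 33.45 lb.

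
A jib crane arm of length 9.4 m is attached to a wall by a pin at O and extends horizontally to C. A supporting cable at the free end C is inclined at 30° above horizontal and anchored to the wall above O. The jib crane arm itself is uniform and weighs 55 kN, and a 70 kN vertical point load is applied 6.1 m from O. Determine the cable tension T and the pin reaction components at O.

ΣM about O: T·sin30°·9.4 − 55·4.7 − 70·6.1 = 0 → T = 685.5/(9.4·0.5) = 145.851 ≈ 145.9 kN.
ΣF_x = 0: O_x − T·cos30° = 0 → O_x = 145.851 × 0.866025 = 126.3 kN.
ΣF_y = 0: O_y + T·sin30° − 55 − 70 = 0 → O_y = 125 − 145.851 × 0.5 = 52.07 kN.

T = 145.9 kN, O_x = 126.3 kN, O_y = 52.07 kN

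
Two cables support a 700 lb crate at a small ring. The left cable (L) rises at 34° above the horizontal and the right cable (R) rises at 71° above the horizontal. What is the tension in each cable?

ΣF_x = 0: −T_L·cos34° + T_R·cos71° = 0 → T_R = 2.54643·T_L.
ΣF_y = 0: T_L·sin34° + T_R·sin71° = 700.
Substitute: T_L·(0.559193 + 2.54643·0.945519) = 700 → T_L = 235.937 ≈ 235.9 lb.
Then T_R = 2.54643 × 235.937 = 600.8 lb.

T_L = 235.9 lb, T_R = 600.8 lb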